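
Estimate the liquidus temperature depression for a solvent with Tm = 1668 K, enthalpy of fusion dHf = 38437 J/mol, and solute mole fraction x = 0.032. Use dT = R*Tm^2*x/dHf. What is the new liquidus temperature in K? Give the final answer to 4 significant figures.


dT = R*Tm^2*x / dHf
dT = 8.314 * 1668^2 * 0.032 / 38437
dT = 19.2576 K
T_new = 1668 - 19.2576 = 1649 K


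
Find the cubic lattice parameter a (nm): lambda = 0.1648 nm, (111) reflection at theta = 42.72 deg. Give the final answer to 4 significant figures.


d = lambda / (2*sin(theta))
d = 0.1648 / (2*sin(42.72 deg))
d = 0.121459 nm
a = d * sqrt(h^2+k^2+l^2) = 0.121459 * sqrt(3)
a = 0.2104 nm


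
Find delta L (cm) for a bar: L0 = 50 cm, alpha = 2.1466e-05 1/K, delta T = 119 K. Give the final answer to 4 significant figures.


dL = L0 * alpha * dT
dL = 50 * 2.1466e-05 * 119
dL = 0.1277 cm


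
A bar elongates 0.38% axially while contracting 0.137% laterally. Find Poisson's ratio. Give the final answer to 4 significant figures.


nu = -epsilon_lat / epsilon_axial
Lateral strain is contraction (negative), so using magnitudes:
nu = 0.137 / 0.38
nu = 0.3605


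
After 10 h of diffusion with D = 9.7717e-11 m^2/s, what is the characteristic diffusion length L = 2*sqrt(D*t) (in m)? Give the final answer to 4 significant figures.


t = 10 hr = 36000 s
Diffusion length = 2*sqrt(D*t)
= 2*sqrt(9.7717e-11 * 36000)
= 3.751e-03 m


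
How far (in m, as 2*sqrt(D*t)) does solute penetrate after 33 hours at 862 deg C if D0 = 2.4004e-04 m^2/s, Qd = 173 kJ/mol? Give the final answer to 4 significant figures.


Step 1: D = D0 * exp(-Qd/(R*T))
T = 1135.15 K
D = 2.4004e-04 * exp(-173e3 / (8.314 * 1135.15)) = 2.62599e-12 m^2/s
Step 2: L = 2*sqrt(D*t)
t = 33 h = 118800 s
L = 2*sqrt(2.62599e-12 * 118800) = 1.117e-03 m


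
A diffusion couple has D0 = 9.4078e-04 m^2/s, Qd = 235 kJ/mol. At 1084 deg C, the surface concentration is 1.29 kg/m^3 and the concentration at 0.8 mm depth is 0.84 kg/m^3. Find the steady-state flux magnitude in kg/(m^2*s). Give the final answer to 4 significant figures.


Step 1: D = D0 * exp(-Qd/(R*T))
T = 1084 + 273.15 = 1357.15 K
D = 9.4078e-04 * exp(-235e3 / (8.314 * 1357.15)) = 8.47947e-13 m^2/s
Step 2: J = D * (C1 - C2) / dx
J = 8.47947e-13 * (1.29 - 0.84) / 8e-04
J = 4.77e-10 kg/(m^2*s)


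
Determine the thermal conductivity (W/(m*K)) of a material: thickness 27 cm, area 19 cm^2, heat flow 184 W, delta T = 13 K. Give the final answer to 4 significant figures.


k = Q*L / (A*dT)
L = 0.27 m, A = 1.9e-03 m^2
k = 184 * 0.27 / (1.9e-03 * 13)
k = 2011 W/(m*K)


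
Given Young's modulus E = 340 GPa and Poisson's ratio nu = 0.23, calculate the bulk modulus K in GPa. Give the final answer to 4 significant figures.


K = E / (3*(1-2*nu))
K = 340 / (3*(1-2*0.23))
K = 209.9 GPa


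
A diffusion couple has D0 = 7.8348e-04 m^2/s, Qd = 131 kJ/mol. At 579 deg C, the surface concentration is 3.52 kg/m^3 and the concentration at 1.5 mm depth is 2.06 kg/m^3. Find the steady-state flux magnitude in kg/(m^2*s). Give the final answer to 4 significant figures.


Step 1: D = D0 * exp(-Qd/(R*T))
T = 579 + 273.15 = 852.15 K
D = 7.8348e-04 * exp(-131e3 / (8.314 * 852.15)) = 7.30751e-12 m^2/s
Step 2: J = D * (C1 - C2) / dx
J = 7.30751e-12 * (3.52 - 2.06) / 1.5e-03
J = 7.113e-09 kg/(m^2*s)


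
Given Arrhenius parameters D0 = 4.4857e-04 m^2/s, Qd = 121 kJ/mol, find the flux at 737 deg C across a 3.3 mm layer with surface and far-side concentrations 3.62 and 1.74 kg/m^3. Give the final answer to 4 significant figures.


Step 1: D = D0 * exp(-Qd/(R*T))
T = 737 + 273.15 = 1010.15 K
D = 4.4857e-04 * exp(-121e3 / (8.314 * 1010.15)) = 2.48153e-10 m^2/s
Step 2: J = D * (C1 - C2) / dx
J = 2.48153e-10 * (3.62 - 1.74) / 3.3e-03
J = 1.414e-07 kg/(m^2*s)


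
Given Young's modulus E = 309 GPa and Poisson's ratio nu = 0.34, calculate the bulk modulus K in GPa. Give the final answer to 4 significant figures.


K = E / (3*(1-2*nu))
K = 309 / (3*(1-2*0.34))
K = 321.9 GPa


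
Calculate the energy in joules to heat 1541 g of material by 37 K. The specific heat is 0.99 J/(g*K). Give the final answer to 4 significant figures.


Q = m * cp * dT
Q = 1541 * 0.99 * 37
Q = 56450 J


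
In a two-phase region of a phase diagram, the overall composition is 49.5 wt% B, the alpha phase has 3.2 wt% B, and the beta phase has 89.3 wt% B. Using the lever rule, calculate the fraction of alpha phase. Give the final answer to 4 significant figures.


f_alpha = (C_beta - C0) / (C_beta - C_alpha)
f_alpha = (89.3 - 49.5) / (89.3 - 3.2)
f_alpha = 0.4623


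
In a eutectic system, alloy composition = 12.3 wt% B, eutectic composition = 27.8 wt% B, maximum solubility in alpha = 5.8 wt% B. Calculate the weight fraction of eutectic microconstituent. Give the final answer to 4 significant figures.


f_primary = (C_e - C0) / (C_e - C_alpha_max)
f_primary = (27.8 - 12.3) / (27.8 - 5.8)
f_primary = 0.704545
f_eutectic = 1 - 0.704545 = 0.2955


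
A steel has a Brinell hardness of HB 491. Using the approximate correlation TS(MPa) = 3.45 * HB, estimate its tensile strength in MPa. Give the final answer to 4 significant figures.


TS (MPa) = 3.45 * HB
TS = 3.45 * 491
TS = 1694 MPa


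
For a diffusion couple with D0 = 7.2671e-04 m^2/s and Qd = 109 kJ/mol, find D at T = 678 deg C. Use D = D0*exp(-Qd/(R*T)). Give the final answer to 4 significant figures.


D = D0 * exp(-Qd / (R*T))
T = 951.15 K
D = 7.2671e-04 * exp(-109e3 / (8.314 * 951.15))
D = 7.502e-10 m^2/s


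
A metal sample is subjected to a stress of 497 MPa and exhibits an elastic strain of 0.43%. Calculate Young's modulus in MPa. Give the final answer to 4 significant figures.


E = sigma / epsilon
epsilon = 0.43% = 4.3e-03
E = 497 / 4.3e-03
E = 115600 MPa


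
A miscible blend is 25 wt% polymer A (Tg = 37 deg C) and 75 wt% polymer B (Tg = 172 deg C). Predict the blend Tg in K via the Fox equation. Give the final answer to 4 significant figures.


1/Tg = w1/Tg1 + w2/Tg2 (in Kelvin)
Tg1 = 310.15 K, Tg2 = 445.15 K
1/Tg = 0.25/310.15 + 0.75/445.15
Tg = 401.5 K


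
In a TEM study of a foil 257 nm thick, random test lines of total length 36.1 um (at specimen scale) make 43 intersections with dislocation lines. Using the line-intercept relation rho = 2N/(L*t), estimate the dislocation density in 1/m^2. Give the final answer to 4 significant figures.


rho = 2N / (L * t)
L = 36.1 um = 3.61e-05 m, t = 257 nm = 2.57e-07 m
rho = 2 * 43 / (3.61e-05 * 2.57e-07)
rho = 9.27e+12 1/m^2


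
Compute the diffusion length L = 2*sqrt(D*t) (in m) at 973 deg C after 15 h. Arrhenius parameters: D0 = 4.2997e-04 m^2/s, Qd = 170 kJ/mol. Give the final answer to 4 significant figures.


Step 1: D = D0 * exp(-Qd/(R*T))
T = 1246.15 K
D = 4.2997e-04 * exp(-170e3 / (8.314 * 1246.15)) = 3.21604e-11 m^2/s
Step 2: L = 2*sqrt(D*t)
t = 15 h = 54000 s
L = 2*sqrt(3.21604e-11 * 54000) = 2.636e-03 m


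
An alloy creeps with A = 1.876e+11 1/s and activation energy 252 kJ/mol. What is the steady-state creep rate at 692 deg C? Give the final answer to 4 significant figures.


rate = A * exp(-Q / (R*T))
T = 692 + 273.15 = 965.15 K
rate = 1.876e+11 * exp(-252e3 / (8.314 * 965.15))
rate = 4.308e-03 1/s


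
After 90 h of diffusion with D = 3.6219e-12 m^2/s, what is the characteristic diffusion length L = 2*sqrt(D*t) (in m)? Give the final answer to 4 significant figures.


t = 90 hr = 324000 s
Diffusion length = 2*sqrt(D*t)
= 2*sqrt(3.6219e-12 * 324000)
= 2.167e-03 m


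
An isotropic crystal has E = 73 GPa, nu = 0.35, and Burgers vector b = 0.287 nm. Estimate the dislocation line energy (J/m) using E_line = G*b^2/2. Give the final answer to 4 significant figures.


Step 1: G = E / (2*(1+nu))
G = 73 / (2*(1+0.35)) = 27.037 GPa = 2.7037e+10 Pa
Step 2: E_line = G*b^2/2
b = 0.287 nm = 2.87e-10 m
E_line = 0.5 * 2.7037e+10 * (2.87e-10)^2 = 1.114e-09 J/m


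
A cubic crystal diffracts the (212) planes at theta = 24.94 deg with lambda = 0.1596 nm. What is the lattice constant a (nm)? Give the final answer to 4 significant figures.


d = lambda / (2*sin(theta))
d = 0.1596 / (2*sin(24.94 deg))
d = 0.189248 nm
a = d * sqrt(h^2+k^2+l^2) = 0.189248 * sqrt(9)
a = 0.5677 nm


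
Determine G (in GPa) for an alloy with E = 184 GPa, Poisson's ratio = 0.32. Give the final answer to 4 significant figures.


G = E / (2*(1+nu))
G = 184 / (2*(1+0.32))
G = 69.7 GPa


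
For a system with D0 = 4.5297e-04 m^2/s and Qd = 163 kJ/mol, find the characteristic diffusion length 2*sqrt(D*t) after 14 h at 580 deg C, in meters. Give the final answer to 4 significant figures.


Step 1: D = D0 * exp(-Qd/(R*T))
T = 853.15 K
D = 4.5297e-04 * exp(-163e3 / (8.314 * 853.15)) = 4.74168e-14 m^2/s
Step 2: L = 2*sqrt(D*t)
t = 14 h = 50400 s
L = 2*sqrt(4.74168e-14 * 50400) = 9.777e-05 m


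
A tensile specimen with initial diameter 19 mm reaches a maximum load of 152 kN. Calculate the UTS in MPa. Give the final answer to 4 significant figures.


A0 = pi*(d/2)^2 = pi*(19/2)^2 = 283.529 mm^2
UTS = F_max / A0 = 152*1000 / 283.529
UTS = 536.1 MPa


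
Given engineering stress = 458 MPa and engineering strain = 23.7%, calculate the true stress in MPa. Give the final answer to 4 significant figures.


sigma_true = sigma_eng * (1 + epsilon_eng)
sigma_true = 458 * (1 + 0.237)
sigma_true = 566.5 MPa


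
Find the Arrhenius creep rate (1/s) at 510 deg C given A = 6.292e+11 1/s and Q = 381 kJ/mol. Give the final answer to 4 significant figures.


rate = A * exp(-Q / (R*T))
T = 510 + 273.15 = 783.15 K
rate = 6.292e+11 * exp(-381e3 / (8.314 * 783.15))
rate = 2.432e-14 1/s


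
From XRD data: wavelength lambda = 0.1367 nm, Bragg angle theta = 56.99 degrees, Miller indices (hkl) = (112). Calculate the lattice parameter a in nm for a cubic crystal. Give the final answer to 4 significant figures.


d = lambda / (2*sin(theta))
d = 0.1367 / (2*sin(56.99 deg))
d = 0.0815073 nm
a = d * sqrt(h^2+k^2+l^2) = 0.0815073 * sqrt(6)
a = 0.1997 nm


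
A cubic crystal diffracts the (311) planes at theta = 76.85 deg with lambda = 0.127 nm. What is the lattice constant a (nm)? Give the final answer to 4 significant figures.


d = lambda / (2*sin(theta))
d = 0.127 / (2*sin(76.85 deg))
d = 0.0652099 nm
a = d * sqrt(h^2+k^2+l^2) = 0.0652099 * sqrt(11)
a = 0.2163 nm


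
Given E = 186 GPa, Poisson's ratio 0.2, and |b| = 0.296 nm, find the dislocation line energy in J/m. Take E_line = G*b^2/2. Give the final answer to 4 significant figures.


Step 1: G = E / (2*(1+nu))
G = 186 / (2*(1+0.2)) = 77.5 GPa = 7.75e+10 Pa
Step 2: E_line = G*b^2/2
b = 0.296 nm = 2.96e-10 m
E_line = 0.5 * 7.75e+10 * (2.96e-10)^2 = 3.395e-09 J/m


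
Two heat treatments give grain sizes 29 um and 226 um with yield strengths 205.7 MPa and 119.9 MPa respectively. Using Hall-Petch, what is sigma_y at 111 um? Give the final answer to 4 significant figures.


sigma_y = sigma0 + k / sqrt(d)
1/sqrt(d1) = 1/sqrt(2.9e-05) = 185.695;  1/sqrt(d2) = 66.519
k = (sigma1 - sigma2) / (1/sqrt(d1) - 1/sqrt(d2)) = (205.7 - 119.9) / (185.695 - 66.519) = 0.719942 MPa*m^0.5
sigma0 = sigma1 - k/sqrt(d1) = 205.7 - 0.719942*185.695 = 72.0102 MPa
sigma_y(d3) = 72.0102 + 0.719942 / sqrt(1.11e-04) = 140.3 MPa


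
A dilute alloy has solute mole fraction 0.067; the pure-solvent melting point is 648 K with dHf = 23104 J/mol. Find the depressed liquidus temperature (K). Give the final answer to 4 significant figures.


dT = R*Tm^2*x / dHf
dT = 8.314 * 648^2 * 0.067 / 23104
dT = 10.1239 K
T_new = 648 - 10.1239 = 637.9 K


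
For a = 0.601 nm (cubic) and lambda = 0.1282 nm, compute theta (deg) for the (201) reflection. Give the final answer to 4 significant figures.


d = a / sqrt(h^2+k^2+l^2)
d = 0.601 / sqrt(5) = 0.268775 nm
lambda = 2*d*sin(theta)  =>  sin(theta) = lambda / (2*d)
sin(theta) = 0.1282 / (2 * 0.268775) = 0.238489
theta = 13.8 deg


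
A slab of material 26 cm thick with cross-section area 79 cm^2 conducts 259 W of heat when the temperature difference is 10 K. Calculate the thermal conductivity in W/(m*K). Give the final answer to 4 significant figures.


k = Q*L / (A*dT)
L = 0.26 m, A = 7.9e-03 m^2
k = 259 * 0.26 / (7.9e-03 * 10)
k = 852.4 W/(m*K)


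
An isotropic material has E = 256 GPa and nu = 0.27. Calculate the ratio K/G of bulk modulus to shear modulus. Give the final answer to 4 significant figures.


G = E / (2*(1+nu))
G = 256 / (2*(1+0.27)) = 100.787 GPa
K = E / (3*(1-2*nu))
K = 256 / (3*(1-2*0.27)) = 185.507 GPa
K/G = 185.507 / 100.787 = 1.841


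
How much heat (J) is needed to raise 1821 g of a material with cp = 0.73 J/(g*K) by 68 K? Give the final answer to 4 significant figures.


Q = m * cp * dT
Q = 1821 * 0.73 * 68
Q = 90390 J


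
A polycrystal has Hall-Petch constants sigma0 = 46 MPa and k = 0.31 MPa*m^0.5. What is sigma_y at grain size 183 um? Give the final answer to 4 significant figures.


sigma_y = sigma0 + k / sqrt(d)
d = 183 um = 1.83e-04 m
sigma_y = 46 + 0.31 / sqrt(1.83e-04)
sigma_y = 68.92 MPa


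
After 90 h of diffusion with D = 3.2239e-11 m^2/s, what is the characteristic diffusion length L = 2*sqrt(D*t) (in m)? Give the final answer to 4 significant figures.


t = 90 hr = 324000 s
Diffusion length = 2*sqrt(D*t)
= 2*sqrt(3.2239e-11 * 324000)
= 6.464e-03 m


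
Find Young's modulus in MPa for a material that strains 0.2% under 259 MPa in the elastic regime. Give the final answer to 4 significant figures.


E = sigma / epsilon
epsilon = 0.2% = 2e-03
E = 259 / 2e-03
E = 129500 MPa


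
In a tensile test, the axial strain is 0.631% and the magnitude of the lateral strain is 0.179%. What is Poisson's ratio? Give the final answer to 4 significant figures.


nu = -epsilon_lat / epsilon_axial
Lateral strain is contraction (negative), so using magnitudes:
nu = 0.179 / 0.631
nu = 0.2837


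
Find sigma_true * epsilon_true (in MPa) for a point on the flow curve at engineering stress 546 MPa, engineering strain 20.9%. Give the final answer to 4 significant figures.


sigma_true = sigma_eng * (1 + epsilon_eng)
sigma_true = 546 * (1 + 0.209) = 660.114 MPa
epsilon_true = ln(1 + epsilon_eng)
epsilon_true = ln(1 + 0.209) = 0.189794
sigma_true * epsilon_true = 660.114 * 0.189794 = 125.3 MPa


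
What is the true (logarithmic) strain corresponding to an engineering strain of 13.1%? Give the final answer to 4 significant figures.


epsilon_true = ln(1 + epsilon_eng)
epsilon_true = ln(1 + 0.131)
epsilon_true = 0.1231


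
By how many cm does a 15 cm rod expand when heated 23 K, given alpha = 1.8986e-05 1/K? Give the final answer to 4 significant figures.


dL = L0 * alpha * dT
dL = 15 * 1.8986e-05 * 23
dL = 6.55e-03 cm


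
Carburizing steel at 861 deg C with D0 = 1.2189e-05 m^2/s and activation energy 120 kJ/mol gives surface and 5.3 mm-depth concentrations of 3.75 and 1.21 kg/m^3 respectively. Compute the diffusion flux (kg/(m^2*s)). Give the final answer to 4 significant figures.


Step 1: D = D0 * exp(-Qd/(R*T))
T = 861 + 273.15 = 1134.15 K
D = 1.2189e-05 * exp(-120e3 / (8.314 * 1134.15)) = 3.62263e-11 m^2/s
Step 2: J = D * (C1 - C2) / dx
J = 3.62263e-11 * (3.75 - 1.21) / 5.3e-03
J = 1.736e-08 kg/(m^2*s)


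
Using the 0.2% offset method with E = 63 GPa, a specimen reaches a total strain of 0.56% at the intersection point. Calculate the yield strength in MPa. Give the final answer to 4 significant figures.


Offset strain = 0.002
Elastic strain at yield = total_strain - offset = 5.6e-03 - 0.002 = 3.6e-03
sigma_y = E * elastic_strain = 63000 * 3.6e-03
sigma_y = 226.8 MPa


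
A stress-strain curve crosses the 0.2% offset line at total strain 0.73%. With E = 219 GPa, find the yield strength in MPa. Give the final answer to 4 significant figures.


Offset strain = 0.002
Elastic strain at yield = total_strain - offset = 7.3e-03 - 0.002 = 5.3e-03
sigma_y = E * elastic_strain = 219000 * 5.3e-03
sigma_y = 1161 MPa


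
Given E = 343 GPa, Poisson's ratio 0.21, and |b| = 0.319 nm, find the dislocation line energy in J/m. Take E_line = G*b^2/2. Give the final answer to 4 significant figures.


Step 1: G = E / (2*(1+nu))
G = 343 / (2*(1+0.21)) = 141.736 GPa = 1.41736e+11 Pa
Step 2: E_line = G*b^2/2
b = 0.319 nm = 3.19e-10 m
E_line = 0.5 * 1.41736e+11 * (3.19e-10)^2 = 7.212e-09 J/m


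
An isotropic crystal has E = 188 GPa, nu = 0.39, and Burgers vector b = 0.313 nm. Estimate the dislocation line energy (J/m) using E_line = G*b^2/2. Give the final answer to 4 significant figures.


Step 1: G = E / (2*(1+nu))
G = 188 / (2*(1+0.39)) = 67.6259 GPa = 6.76259e+10 Pa
Step 2: E_line = G*b^2/2
b = 0.313 nm = 3.13e-10 m
E_line = 0.5 * 6.76259e+10 * (3.13e-10)^2 = 3.313e-09 J/m


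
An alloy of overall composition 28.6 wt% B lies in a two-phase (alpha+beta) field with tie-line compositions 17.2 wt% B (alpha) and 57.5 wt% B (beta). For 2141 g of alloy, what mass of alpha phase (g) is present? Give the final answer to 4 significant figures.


f_alpha = (C_beta - C0) / (C_beta - C_alpha)
f_alpha = (57.5 - 28.6) / (57.5 - 17.2) = 0.717122
m_alpha = f_alpha * m_total = 0.717122 * 2141 = 1535 g


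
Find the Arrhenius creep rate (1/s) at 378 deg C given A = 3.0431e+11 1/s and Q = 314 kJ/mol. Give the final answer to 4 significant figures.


rate = A * exp(-Q / (R*T))
T = 378 + 273.15 = 651.15 K
rate = 3.0431e+11 * exp(-314e3 / (8.314 * 651.15))
rate = 1.966e-14 1/s


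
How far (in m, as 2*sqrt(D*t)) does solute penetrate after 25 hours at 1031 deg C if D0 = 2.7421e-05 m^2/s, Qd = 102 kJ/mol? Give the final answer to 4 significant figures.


Step 1: D = D0 * exp(-Qd/(R*T))
T = 1304.15 K
D = 2.7421e-05 * exp(-102e3 / (8.314 * 1304.15)) = 2.25199e-09 m^2/s
Step 2: L = 2*sqrt(D*t)
t = 25 h = 90000 s
L = 2*sqrt(2.25199e-09 * 90000) = 0.02847 m


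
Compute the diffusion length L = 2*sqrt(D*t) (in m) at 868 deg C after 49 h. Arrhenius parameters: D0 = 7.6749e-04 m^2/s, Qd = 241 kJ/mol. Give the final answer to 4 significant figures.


Step 1: D = D0 * exp(-Qd/(R*T))
T = 1141.15 K
D = 7.6749e-04 * exp(-241e3 / (8.314 * 1141.15)) = 7.13208e-15 m^2/s
Step 2: L = 2*sqrt(D*t)
t = 49 h = 176400 s
L = 2*sqrt(7.13208e-15 * 176400) = 7.094e-05 m


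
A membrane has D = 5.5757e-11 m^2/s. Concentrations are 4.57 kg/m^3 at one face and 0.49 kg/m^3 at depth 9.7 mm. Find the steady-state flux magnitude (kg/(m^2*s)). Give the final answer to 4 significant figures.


J = -D * (dC/dx) = D * (C1 - C2) / dx
J = 5.5757e-11 * (4.57 - 0.49) / 9.7e-03
J = 2.345e-08 kg/(m^2*s)


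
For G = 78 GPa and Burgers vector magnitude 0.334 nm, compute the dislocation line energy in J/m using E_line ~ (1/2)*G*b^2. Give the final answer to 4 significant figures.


E = G*b^2/2
b = 0.334 nm = 3.34e-10 m
G = 78 GPa = 7.8e+10 Pa
E = 0.5 * 7.8e+10 * (3.34e-10)^2
E = 4.351e-09 J/m


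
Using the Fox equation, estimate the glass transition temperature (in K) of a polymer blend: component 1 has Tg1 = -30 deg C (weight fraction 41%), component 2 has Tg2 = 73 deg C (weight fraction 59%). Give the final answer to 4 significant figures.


1/Tg = w1/Tg1 + w2/Tg2 (in Kelvin)
Tg1 = 243.15 K, Tg2 = 346.15 K
1/Tg = 0.41/243.15 + 0.59/346.15
Tg = 294.9 K


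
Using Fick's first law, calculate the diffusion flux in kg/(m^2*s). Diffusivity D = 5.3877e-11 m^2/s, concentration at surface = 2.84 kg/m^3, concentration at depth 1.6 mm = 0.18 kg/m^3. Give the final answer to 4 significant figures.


J = -D * (dC/dx) = D * (C1 - C2) / dx
J = 5.3877e-11 * (2.84 - 0.18) / 1.6e-03
J = 8.957e-08 kg/(m^2*s)


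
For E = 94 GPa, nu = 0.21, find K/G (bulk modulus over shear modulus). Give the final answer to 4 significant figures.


G = E / (2*(1+nu))
G = 94 / (2*(1+0.21)) = 38.843 GPa
K = E / (3*(1-2*nu))
K = 94 / (3*(1-2*0.21)) = 54.023 GPa
K/G = 54.023 / 38.843 = 1.391


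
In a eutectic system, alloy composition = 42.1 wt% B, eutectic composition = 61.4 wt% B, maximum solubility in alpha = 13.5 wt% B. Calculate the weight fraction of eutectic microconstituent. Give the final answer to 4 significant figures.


f_primary = (C_e - C0) / (C_e - C_alpha_max)
f_primary = (61.4 - 42.1) / (61.4 - 13.5)
f_primary = 0.402923
f_eutectic = 1 - 0.402923 = 0.5971


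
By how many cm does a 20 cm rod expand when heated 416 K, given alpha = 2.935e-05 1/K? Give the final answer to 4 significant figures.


dL = L0 * alpha * dT
dL = 20 * 2.935e-05 * 416
dL = 0.2442 cm


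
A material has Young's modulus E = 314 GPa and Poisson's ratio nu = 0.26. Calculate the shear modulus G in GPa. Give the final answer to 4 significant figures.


G = E / (2*(1+nu))
G = 314 / (2*(1+0.26))
G = 124.6 GPa


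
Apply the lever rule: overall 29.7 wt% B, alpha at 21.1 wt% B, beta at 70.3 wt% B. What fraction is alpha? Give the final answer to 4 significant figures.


f_alpha = (C_beta - C0) / (C_beta - C_alpha)
f_alpha = (70.3 - 29.7) / (70.3 - 21.1)
f_alpha = 0.8252


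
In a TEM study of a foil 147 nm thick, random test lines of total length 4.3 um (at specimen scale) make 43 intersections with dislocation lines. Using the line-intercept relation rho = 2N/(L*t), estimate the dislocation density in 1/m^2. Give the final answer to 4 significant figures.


rho = 2N / (L * t)
L = 4.3 um = 4.3e-06 m, t = 147 nm = 1.47e-07 m
rho = 2 * 43 / (4.3e-06 * 1.47e-07)
rho = 1.361e+14 1/m^2


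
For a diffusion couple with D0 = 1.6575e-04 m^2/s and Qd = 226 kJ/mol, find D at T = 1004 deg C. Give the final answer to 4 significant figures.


D = D0 * exp(-Qd / (R*T))
T = 1277.15 K
D = 1.6575e-04 * exp(-226e3 / (8.314 * 1277.15))
D = 9.459e-14 m^2/s


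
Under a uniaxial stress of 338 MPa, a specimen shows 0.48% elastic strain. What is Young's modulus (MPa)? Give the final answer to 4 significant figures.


E = sigma / epsilon
epsilon = 0.48% = 4.8e-03
E = 338 / 4.8e-03
E = 70420 MPa


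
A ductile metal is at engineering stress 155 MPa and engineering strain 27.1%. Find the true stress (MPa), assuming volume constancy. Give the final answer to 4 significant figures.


sigma_true = sigma_eng * (1 + epsilon_eng)
sigma_true = 155 * (1 + 0.271)
sigma_true = 197 MPa


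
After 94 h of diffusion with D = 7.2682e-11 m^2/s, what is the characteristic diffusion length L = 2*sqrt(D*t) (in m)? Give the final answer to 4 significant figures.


t = 94 hr = 338400 s
Diffusion length = 2*sqrt(D*t)
= 2*sqrt(7.2682e-11 * 338400)
= 9.919e-03 m


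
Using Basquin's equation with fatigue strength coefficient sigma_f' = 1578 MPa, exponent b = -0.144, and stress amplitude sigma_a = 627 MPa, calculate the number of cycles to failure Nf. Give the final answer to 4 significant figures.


sigma_a = sigma_f' * (2*Nf)^b
2*Nf = (sigma_a / sigma_f')^(1/b)
2*Nf = (627 / 1578)^(1/-0.144)
2*Nf = 607.585
Nf = 303.8 cycles


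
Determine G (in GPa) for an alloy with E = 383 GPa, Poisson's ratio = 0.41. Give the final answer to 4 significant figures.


G = E / (2*(1+nu))
G = 383 / (2*(1+0.41))
G = 135.8 GPa


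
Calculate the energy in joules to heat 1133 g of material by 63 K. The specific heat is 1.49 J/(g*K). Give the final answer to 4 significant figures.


Q = m * cp * dT
Q = 1133 * 1.49 * 63
Q = 106400 J


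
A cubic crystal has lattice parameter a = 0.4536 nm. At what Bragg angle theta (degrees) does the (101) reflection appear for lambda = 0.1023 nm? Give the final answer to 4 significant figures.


d = a / sqrt(h^2+k^2+l^2)
d = 0.4536 / sqrt(2) = 0.320744 nm
lambda = 2*d*sin(theta)  =>  sin(theta) = lambda / (2*d)
sin(theta) = 0.1023 / (2 * 0.320744) = 0.159473
theta = 9.176 deg


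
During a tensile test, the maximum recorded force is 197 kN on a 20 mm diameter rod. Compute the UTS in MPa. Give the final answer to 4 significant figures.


A0 = pi*(d/2)^2 = pi*(20/2)^2 = 314.159 mm^2
UTS = F_max / A0 = 197*1000 / 314.159
UTS = 627.1 MPa


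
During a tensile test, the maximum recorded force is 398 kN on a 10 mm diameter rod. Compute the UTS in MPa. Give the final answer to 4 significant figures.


A0 = pi*(d/2)^2 = pi*(10/2)^2 = 78.5398 mm^2
UTS = F_max / A0 = 398*1000 / 78.5398
UTS = 5067 MPa


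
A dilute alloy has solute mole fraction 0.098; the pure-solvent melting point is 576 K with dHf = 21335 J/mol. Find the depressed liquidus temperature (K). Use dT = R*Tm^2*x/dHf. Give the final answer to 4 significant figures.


dT = R*Tm^2*x / dHf
dT = 8.314 * 576^2 * 0.098 / 21335
dT = 12.6703 K
T_new = 576 - 12.6703 = 563.3 K


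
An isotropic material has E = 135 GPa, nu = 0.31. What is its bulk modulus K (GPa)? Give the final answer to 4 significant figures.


K = E / (3*(1-2*nu))
K = 135 / (3*(1-2*0.31))
K = 118.4 GPa


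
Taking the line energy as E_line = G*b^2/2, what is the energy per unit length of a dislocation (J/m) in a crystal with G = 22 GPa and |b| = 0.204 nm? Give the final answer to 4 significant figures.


E = G*b^2/2
b = 0.204 nm = 2.04e-10 m
G = 22 GPa = 2.2e+10 Pa
E = 0.5 * 2.2e+10 * (2.04e-10)^2
E = 4.578e-10 J/m


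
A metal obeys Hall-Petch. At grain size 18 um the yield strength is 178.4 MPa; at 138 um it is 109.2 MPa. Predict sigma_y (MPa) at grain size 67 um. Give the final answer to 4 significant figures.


sigma_y = sigma0 + k / sqrt(d)
1/sqrt(d1) = 1/sqrt(1.8e-05) = 235.702;  1/sqrt(d2) = 85.1257
k = (sigma1 - sigma2) / (1/sqrt(d1) - 1/sqrt(d2)) = (178.4 - 109.2) / (235.702 - 85.1257) = 0.459567 MPa*m^0.5
sigma0 = sigma1 - k/sqrt(d1) = 178.4 - 0.459567*235.702 = 70.0791 MPa
sigma_y(d3) = 70.0791 + 0.459567 / sqrt(6.7e-05) = 126.2 MPa


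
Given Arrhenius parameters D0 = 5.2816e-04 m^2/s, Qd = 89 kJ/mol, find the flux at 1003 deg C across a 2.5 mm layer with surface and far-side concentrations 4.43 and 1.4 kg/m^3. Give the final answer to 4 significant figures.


Step 1: D = D0 * exp(-Qd/(R*T))
T = 1003 + 273.15 = 1276.15 K
D = 5.2816e-04 * exp(-89e3 / (8.314 * 1276.15)) = 1.20154e-07 m^2/s
Step 2: J = D * (C1 - C2) / dx
J = 1.20154e-07 * (4.43 - 1.4) / 2.5e-03
J = 1.456e-04 kg/(m^2*s)


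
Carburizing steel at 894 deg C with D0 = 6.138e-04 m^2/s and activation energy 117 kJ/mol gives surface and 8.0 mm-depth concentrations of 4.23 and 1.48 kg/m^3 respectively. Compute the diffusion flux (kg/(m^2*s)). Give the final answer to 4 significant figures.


Step 1: D = D0 * exp(-Qd/(R*T))
T = 894 + 273.15 = 1167.15 K
D = 6.138e-04 * exp(-117e3 / (8.314 * 1167.15)) = 3.56138e-09 m^2/s
Step 2: J = D * (C1 - C2) / dx
J = 3.56138e-09 * (4.23 - 1.48) / 8e-03
J = 1.224e-06 kg/(m^2*s)


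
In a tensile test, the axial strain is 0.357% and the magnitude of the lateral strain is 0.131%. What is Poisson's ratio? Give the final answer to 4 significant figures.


nu = -epsilon_lat / epsilon_axial
Lateral strain is contraction (negative), so using magnitudes:
nu = 0.131 / 0.357
nu = 0.3669


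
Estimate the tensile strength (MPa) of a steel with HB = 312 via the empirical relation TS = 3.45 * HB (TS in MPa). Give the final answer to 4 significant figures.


TS (MPa) = 3.45 * HB
TS = 3.45 * 312
TS = 1076 MPa


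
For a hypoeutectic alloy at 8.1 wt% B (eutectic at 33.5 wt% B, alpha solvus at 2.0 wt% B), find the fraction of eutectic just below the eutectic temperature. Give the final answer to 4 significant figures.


f_primary = (C_e - C0) / (C_e - C_alpha_max)
f_primary = (33.5 - 8.1) / (33.5 - 2.0)
f_primary = 0.806349
f_eutectic = 1 - 0.806349 = 0.1937


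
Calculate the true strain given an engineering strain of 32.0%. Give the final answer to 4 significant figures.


epsilon_true = ln(1 + epsilon_eng)
epsilon_true = ln(1 + 0.32)
epsilon_true = 0.2776


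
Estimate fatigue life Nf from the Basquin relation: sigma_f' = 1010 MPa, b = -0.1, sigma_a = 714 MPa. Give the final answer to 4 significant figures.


sigma_a = sigma_f' * (2*Nf)^b
2*Nf = (sigma_a / sigma_f')^(1/b)
2*Nf = (714 / 1010)^(1/-0.1)
2*Nf = 32.0798
Nf = 16.04 cycles


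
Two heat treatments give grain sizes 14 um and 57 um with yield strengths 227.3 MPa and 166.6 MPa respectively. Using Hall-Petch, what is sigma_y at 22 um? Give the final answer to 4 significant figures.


sigma_y = sigma0 + k / sqrt(d)
1/sqrt(d1) = 1/sqrt(1.4e-05) = 267.261;  1/sqrt(d2) = 132.453
k = (sigma1 - sigma2) / (1/sqrt(d1) - 1/sqrt(d2)) = (227.3 - 166.6) / (267.261 - 132.453) = 0.45027 MPa*m^0.5
sigma0 = sigma1 - k/sqrt(d1) = 227.3 - 0.45027*267.261 = 106.96 MPa
sigma_y(d3) = 106.96 + 0.45027 / sqrt(2.2e-05) = 203 MPa


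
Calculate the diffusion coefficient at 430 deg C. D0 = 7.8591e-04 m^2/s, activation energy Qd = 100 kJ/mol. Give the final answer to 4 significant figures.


D = D0 * exp(-Qd / (R*T))
T = 703.15 K
D = 7.8591e-04 * exp(-100e3 / (8.314 * 703.15))
D = 2.927e-11 m^2/s


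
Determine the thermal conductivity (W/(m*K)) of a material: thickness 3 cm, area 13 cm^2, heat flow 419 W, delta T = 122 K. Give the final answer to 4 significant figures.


k = Q*L / (A*dT)
L = 0.03 m, A = 1.3e-03 m^2
k = 419 * 0.03 / (1.3e-03 * 122)
k = 79.26 W/(m*K)


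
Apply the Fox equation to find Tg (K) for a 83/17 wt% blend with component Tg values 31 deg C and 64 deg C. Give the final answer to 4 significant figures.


1/Tg = w1/Tg1 + w2/Tg2 (in Kelvin)
Tg1 = 304.15 K, Tg2 = 337.15 K
1/Tg = 0.83/304.15 + 0.17/337.15
Tg = 309.3 K


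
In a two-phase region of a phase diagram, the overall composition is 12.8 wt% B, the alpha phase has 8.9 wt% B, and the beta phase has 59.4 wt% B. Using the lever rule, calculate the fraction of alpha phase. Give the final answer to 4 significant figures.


f_alpha = (C_beta - C0) / (C_beta - C_alpha)
f_alpha = (59.4 - 12.8) / (59.4 - 8.9)
f_alpha = 0.9228


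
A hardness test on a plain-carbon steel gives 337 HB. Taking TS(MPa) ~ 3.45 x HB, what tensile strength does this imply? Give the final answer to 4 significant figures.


TS (MPa) = 3.45 * HB
TS = 3.45 * 337
TS = 1163 MPa


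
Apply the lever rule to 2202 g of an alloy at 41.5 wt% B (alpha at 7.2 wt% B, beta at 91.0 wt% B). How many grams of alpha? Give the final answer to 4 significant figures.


f_alpha = (C_beta - C0) / (C_beta - C_alpha)
f_alpha = (91.0 - 41.5) / (91.0 - 7.2) = 0.590692
m_alpha = f_alpha * m_total = 0.590692 * 2202 = 1301 g


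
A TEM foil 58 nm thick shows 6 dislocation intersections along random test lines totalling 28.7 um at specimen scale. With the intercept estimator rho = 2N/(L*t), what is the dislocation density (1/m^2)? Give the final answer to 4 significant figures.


rho = 2N / (L * t)
L = 28.7 um = 2.87e-05 m, t = 58 nm = 5.8e-08 m
rho = 2 * 6 / (2.87e-05 * 5.8e-08)
rho = 7.209e+12 1/m^2


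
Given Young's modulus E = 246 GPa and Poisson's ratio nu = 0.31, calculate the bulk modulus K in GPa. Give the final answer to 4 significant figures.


K = E / (3*(1-2*nu))
K = 246 / (3*(1-2*0.31))
K = 215.8 GPa


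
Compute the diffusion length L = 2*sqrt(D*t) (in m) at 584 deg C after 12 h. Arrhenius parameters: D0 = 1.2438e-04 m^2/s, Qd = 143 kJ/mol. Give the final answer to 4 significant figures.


Step 1: D = D0 * exp(-Qd/(R*T))
T = 857.15 K
D = 1.2438e-04 * exp(-143e3 / (8.314 * 857.15)) = 2.39899e-13 m^2/s
Step 2: L = 2*sqrt(D*t)
t = 12 h = 43200 s
L = 2*sqrt(2.39899e-13 * 43200) = 2.036e-04 m


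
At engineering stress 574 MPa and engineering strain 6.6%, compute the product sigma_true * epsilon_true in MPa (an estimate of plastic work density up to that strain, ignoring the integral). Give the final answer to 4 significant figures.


sigma_true = sigma_eng * (1 + epsilon_eng)
sigma_true = 574 * (1 + 0.066) = 611.884 MPa
epsilon_true = ln(1 + epsilon_eng)
epsilon_true = ln(1 + 0.066) = 0.0639133
sigma_true * epsilon_true = 611.884 * 0.0639133 = 39.11 MPa


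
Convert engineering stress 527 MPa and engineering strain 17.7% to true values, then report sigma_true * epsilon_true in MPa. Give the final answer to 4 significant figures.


sigma_true = sigma_eng * (1 + epsilon_eng)
sigma_true = 527 * (1 + 0.177) = 620.279 MPa
epsilon_true = ln(1 + epsilon_eng)
epsilon_true = ln(1 + 0.177) = 0.162969
sigma_true * epsilon_true = 620.279 * 0.162969 = 101.1 MPa


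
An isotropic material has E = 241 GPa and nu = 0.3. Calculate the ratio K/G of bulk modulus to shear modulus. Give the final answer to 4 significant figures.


G = E / (2*(1+nu))
G = 241 / (2*(1+0.3)) = 92.6923 GPa
K = E / (3*(1-2*nu))
K = 241 / (3*(1-2*0.3)) = 200.833 GPa
K/G = 200.833 / 92.6923 = 2.167


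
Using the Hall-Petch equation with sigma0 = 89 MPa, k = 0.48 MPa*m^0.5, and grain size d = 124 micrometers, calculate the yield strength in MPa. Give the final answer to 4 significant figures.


sigma_y = sigma0 + k / sqrt(d)
d = 124 um = 1.24e-04 m
sigma_y = 89 + 0.48 / sqrt(1.24e-04)
sigma_y = 132.1 MPa


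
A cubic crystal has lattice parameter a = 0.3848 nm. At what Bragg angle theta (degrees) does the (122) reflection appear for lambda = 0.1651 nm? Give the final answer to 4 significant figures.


d = a / sqrt(h^2+k^2+l^2)
d = 0.3848 / sqrt(9) = 0.128267 nm
lambda = 2*d*sin(theta)  =>  sin(theta) = lambda / (2*d)
sin(theta) = 0.1651 / (2 * 0.128267) = 0.643581
theta = 40.06 deg


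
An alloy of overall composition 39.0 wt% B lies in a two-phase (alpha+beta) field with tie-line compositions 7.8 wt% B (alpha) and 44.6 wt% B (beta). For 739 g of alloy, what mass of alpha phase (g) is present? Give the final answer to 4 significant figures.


f_alpha = (C_beta - C0) / (C_beta - C_alpha)
f_alpha = (44.6 - 39.0) / (44.6 - 7.8) = 0.152174
m_alpha = f_alpha * m_total = 0.152174 * 739 = 112.5 g


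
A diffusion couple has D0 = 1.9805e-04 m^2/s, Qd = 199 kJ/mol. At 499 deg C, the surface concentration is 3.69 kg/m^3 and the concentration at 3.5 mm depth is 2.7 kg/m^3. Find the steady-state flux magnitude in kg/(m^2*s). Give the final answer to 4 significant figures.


Step 1: D = D0 * exp(-Qd/(R*T))
T = 499 + 273.15 = 772.15 K
D = 1.9805e-04 * exp(-199e3 / (8.314 * 772.15)) = 6.82772e-18 m^2/s
Step 2: J = D * (C1 - C2) / dx
J = 6.82772e-18 * (3.69 - 2.7) / 3.5e-03
J = 1.931e-15 kg/(m^2*s)


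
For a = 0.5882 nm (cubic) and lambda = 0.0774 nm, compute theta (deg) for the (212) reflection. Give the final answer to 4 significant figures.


d = a / sqrt(h^2+k^2+l^2)
d = 0.5882 / sqrt(9) = 0.196067 nm
lambda = 2*d*sin(theta)  =>  sin(theta) = lambda / (2*d)
sin(theta) = 0.0774 / (2 * 0.196067) = 0.197382
theta = 11.38 deg


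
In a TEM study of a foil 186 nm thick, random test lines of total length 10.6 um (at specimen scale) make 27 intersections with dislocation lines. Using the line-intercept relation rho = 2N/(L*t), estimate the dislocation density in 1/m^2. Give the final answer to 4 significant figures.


rho = 2N / (L * t)
L = 10.6 um = 1.06e-05 m, t = 186 nm = 1.86e-07 m
rho = 2 * 27 / (1.06e-05 * 1.86e-07)
rho = 2.739e+13 1/m^2


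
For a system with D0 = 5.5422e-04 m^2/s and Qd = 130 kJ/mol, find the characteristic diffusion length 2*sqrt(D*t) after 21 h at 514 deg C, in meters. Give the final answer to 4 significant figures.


Step 1: D = D0 * exp(-Qd/(R*T))
T = 787.15 K
D = 5.5422e-04 * exp(-130e3 / (8.314 * 787.15)) = 1.3082e-12 m^2/s
Step 2: L = 2*sqrt(D*t)
t = 21 h = 75600 s
L = 2*sqrt(1.3082e-12 * 75600) = 6.29e-04 m


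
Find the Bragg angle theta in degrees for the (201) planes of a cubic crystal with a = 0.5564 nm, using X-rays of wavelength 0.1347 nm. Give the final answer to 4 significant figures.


d = a / sqrt(h^2+k^2+l^2)
d = 0.5564 / sqrt(5) = 0.24883 nm
lambda = 2*d*sin(theta)  =>  sin(theta) = lambda / (2*d)
sin(theta) = 0.1347 / (2 * 0.24883) = 0.270667
theta = 15.7 deg


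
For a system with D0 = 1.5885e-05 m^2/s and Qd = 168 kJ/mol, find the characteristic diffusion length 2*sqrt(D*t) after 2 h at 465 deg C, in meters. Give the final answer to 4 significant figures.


Step 1: D = D0 * exp(-Qd/(R*T))
T = 738.15 K
D = 1.5885e-05 * exp(-168e3 / (8.314 * 738.15)) = 2.05193e-17 m^2/s
Step 2: L = 2*sqrt(D*t)
t = 2 h = 7200 s
L = 2*sqrt(2.05193e-17 * 7200) = 7.687e-07 m


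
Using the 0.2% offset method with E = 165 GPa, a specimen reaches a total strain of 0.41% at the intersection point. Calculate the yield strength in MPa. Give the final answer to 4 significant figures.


Offset strain = 0.002
Elastic strain at yield = total_strain - offset = 4.1e-03 - 0.002 = 2.1e-03
sigma_y = E * elastic_strain = 165000 * 2.1e-03
sigma_y = 346.5 MPa


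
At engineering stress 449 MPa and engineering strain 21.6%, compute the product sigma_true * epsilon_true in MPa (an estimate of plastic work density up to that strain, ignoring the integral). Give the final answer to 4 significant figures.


sigma_true = sigma_eng * (1 + epsilon_eng)
sigma_true = 449 * (1 + 0.216) = 545.984 MPa
epsilon_true = ln(1 + epsilon_eng)
epsilon_true = ln(1 + 0.216) = 0.195567
sigma_true * epsilon_true = 545.984 * 0.195567 = 106.8 MPa


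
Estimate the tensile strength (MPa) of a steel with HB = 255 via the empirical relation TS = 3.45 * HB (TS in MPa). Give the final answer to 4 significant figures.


TS (MPa) = 3.45 * HB
TS = 3.45 * 255
TS = 879.8 MPa


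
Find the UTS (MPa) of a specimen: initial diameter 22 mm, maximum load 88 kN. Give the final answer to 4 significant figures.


A0 = pi*(d/2)^2 = pi*(22/2)^2 = 380.133 mm^2
UTS = F_max / A0 = 88*1000 / 380.133
UTS = 231.5 MPa


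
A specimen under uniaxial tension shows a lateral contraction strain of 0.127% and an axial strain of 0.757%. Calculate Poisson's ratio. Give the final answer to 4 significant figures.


nu = -epsilon_lat / epsilon_axial
Lateral strain is contraction (negative), so using magnitudes:
nu = 0.127 / 0.757
nu = 0.1678


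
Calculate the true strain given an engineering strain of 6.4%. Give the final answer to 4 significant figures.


epsilon_true = ln(1 + epsilon_eng)
epsilon_true = ln(1 + 0.064)
epsilon_true = 0.06204


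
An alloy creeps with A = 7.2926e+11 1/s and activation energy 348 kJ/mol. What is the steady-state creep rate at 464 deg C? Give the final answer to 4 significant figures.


rate = A * exp(-Q / (R*T))
T = 464 + 273.15 = 737.15 K
rate = 7.2926e+11 * exp(-348e3 / (8.314 * 737.15))
rate = 1.594e-13 1/s


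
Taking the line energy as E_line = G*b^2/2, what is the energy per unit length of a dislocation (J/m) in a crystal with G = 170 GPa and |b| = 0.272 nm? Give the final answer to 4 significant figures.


E = G*b^2/2
b = 0.272 nm = 2.72e-10 m
G = 170 GPa = 1.7e+11 Pa
E = 0.5 * 1.7e+11 * (2.72e-10)^2
E = 6.289e-09 J/m


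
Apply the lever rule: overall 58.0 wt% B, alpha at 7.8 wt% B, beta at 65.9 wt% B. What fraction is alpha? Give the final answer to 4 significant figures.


f_alpha = (C_beta - C0) / (C_beta - C_alpha)
f_alpha = (65.9 - 58.0) / (65.9 - 7.8)
f_alpha = 0.136


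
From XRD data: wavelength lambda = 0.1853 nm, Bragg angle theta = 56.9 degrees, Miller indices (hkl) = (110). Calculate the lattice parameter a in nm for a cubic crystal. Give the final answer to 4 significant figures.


d = lambda / (2*sin(theta))
d = 0.1853 / (2*sin(56.9 deg))
d = 0.110598 nm
a = d * sqrt(h^2+k^2+l^2) = 0.110598 * sqrt(2)
a = 0.1564 nm


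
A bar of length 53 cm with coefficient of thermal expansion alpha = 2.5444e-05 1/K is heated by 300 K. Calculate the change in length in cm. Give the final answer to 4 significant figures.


dL = L0 * alpha * dT
dL = 53 * 2.5444e-05 * 300
dL = 0.4046 cm


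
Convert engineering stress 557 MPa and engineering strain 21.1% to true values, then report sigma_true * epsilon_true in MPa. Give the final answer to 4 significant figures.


sigma_true = sigma_eng * (1 + epsilon_eng)
sigma_true = 557 * (1 + 0.211) = 674.527 MPa
epsilon_true = ln(1 + epsilon_eng)
epsilon_true = ln(1 + 0.211) = 0.191446
sigma_true * epsilon_true = 674.527 * 0.191446 = 129.1 MPa


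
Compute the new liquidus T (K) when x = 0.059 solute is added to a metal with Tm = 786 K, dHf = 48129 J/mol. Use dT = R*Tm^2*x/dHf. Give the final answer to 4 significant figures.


dT = R*Tm^2*x / dHf
dT = 8.314 * 786^2 * 0.059 / 48129
dT = 6.29652 K
T_new = 786 - 6.29652 = 779.7 K
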